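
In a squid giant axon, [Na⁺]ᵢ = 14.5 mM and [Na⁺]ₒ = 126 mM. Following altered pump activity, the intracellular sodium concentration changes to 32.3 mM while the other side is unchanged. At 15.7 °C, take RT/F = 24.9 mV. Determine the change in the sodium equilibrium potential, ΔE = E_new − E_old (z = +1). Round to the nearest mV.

E_old = (24.9/1)·ln(126/14.5) = 53.84 mV
E_new = (24.9/1)·ln(126/32.3) = 33.89 mV
ΔE = 33.89 − (53.84) = -19.94 mV

-20 mV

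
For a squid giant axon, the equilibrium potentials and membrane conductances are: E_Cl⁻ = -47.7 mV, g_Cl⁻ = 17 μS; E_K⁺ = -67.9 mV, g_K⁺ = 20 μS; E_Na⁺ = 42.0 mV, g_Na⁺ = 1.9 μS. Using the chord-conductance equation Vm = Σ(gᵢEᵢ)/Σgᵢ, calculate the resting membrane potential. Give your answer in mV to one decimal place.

-53.7 mV

Σ gᵢEᵢ = 17·(-47.7) + 20·(-67.9) + 1.9·(42.0) = -2089.10
Σ gᵢ = 17 + 20 + 1.9 = 38.9
Vm = -2089.10 / 38.9 = -53.70 mV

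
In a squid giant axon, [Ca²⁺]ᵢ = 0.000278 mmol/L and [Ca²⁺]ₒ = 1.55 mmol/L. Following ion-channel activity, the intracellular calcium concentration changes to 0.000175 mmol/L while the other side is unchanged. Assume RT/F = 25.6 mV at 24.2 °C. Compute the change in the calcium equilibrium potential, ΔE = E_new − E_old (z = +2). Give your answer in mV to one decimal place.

E_old = (25.6/2)·ln(1.55/0.000278) = 110.41 mV
E_new = (25.6/2)·ln(1.55/0.000175) = 116.34 mV
ΔE = 116.34 − (110.41) = 5.92 mV

5.9 mV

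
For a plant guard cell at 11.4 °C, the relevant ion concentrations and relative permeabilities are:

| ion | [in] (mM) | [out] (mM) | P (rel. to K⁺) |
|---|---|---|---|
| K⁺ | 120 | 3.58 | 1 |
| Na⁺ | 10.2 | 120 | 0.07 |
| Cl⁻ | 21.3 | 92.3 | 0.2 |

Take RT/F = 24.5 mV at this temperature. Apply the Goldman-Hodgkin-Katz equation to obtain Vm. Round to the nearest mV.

Vm = 24.5 · ln[(Σ P·[cation]ₒ + Σ P·[anion]ᵢ) / (Σ P·[cation]ᵢ + Σ P·[anion]ₒ)]
Numerator = 1×3.58 + 0.07×120 + 0.2×21.3 = 16.24
Denominator = 1×120 + 0.07×10.2 + 0.2×92.3 = 139.2
Vm = 24.5 · ln(0.11669) = 24.5 × (-2.1482) = -52.63 mV

-53 mV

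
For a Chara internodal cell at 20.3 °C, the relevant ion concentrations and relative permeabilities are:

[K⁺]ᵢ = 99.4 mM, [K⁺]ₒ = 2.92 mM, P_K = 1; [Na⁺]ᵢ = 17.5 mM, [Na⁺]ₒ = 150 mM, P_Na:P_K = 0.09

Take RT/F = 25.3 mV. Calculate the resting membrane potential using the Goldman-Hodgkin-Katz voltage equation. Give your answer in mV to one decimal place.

Vm = 25.3 · ln[(Σ P·[cation]ₒ + Σ P·[anion]ᵢ) / (Σ P·[cation]ᵢ + Σ P·[anion]ₒ)]
Numerator = 1×2.92 + 0.09×150 = 16.42
Denominator = 1×99.4 + 0.09×17.5 = 101
Vm = 25.3 · ln(0.16261) = 25.3 × (-1.8164) = -45.95 mV

-46.0 mV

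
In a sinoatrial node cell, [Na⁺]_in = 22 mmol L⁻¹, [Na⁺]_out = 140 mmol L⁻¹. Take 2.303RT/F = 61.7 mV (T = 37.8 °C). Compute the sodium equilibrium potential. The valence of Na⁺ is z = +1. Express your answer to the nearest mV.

50 mV

E = (61.7/z) · log₁₀([Na⁺]_out/[Na⁺]_in) with z = +1.
= (61.7/1) · log₁₀(140/22) = 61.70 · log₁₀(6.364)
= 61.70 · (0.8037) = 49.59 mV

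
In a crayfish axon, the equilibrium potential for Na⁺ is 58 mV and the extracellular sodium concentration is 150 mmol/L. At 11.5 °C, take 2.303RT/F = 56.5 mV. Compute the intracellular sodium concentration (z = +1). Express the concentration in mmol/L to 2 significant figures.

Nernst: E = (56.5/1) · log₁₀([out]/[in]), so log₁₀([out]/[in]) = 58.0 × 1 / 56.5 = 1.0265.
[out]/[in] = 10^(1.0265) = 10.63.
[in] = 150 / 10.63 = 14.11 mmol/L.

14 mmol/L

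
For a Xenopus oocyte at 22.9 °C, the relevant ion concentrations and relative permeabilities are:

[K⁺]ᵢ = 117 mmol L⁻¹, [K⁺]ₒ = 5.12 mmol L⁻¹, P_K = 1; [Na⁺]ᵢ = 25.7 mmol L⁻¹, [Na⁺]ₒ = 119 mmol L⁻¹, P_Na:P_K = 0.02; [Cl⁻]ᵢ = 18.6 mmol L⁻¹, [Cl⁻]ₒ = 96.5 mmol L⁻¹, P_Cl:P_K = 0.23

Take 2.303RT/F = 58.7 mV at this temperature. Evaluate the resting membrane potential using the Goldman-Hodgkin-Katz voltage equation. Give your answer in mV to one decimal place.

Vm = 58.7 · log₁₀[(Σ P·[cation]ₒ + Σ P·[anion]ᵢ) / (Σ P·[cation]ᵢ + Σ P·[anion]ₒ)]
Numerator = 1×5.12 + 0.02×119 + 0.23×18.6 = 11.78
Denominator = 1×117 + 0.02×25.7 + 0.23×96.5 = 139.7
Vm = 58.7 · log₁₀(0.084304) = 58.7 × (-1.0742) = -63.05 mV

-63.1 mV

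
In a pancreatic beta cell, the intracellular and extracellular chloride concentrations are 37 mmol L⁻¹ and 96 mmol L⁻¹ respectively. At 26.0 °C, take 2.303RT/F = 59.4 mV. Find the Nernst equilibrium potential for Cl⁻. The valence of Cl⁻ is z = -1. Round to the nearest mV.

E = (59.4/z) · log₁₀([Cl⁻]_out/[Cl⁻]_in) with z = -1.
For an anion, dividing by z = -1 reverses the sign.
= (59.4/-1) · log₁₀(96/37) = -59.40 · log₁₀(2.595)
= -59.40 · (0.4141) = -24.60 mV

-25 mV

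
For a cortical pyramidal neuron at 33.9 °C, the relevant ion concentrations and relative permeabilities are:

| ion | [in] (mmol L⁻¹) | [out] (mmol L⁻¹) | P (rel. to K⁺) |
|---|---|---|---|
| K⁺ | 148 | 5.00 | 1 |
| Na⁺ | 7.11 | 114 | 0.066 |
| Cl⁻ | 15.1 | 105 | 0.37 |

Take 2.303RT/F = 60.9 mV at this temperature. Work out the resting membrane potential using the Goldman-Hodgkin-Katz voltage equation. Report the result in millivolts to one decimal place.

-61.8 mV

Vm = 60.9 · log₁₀[(Σ P·[cation]ₒ + Σ P·[anion]ᵢ) / (Σ P·[cation]ᵢ + Σ P·[anion]ₒ)]
Numerator = 1×5.00 + 0.066×114 + 0.37×15.1 = 18.11
Denominator = 1×148 + 0.066×7.11 + 0.37×105 = 187.3
Vm = 60.9 · log₁₀(0.096685) = 60.9 × (-1.0146) = -61.79 mV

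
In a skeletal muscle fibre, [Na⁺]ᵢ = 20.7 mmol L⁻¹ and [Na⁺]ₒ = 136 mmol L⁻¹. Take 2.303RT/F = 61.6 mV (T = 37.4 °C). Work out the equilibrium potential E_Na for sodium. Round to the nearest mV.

50 mV

E = (61.6/z) · log₁₀([Na⁺]_out/[Na⁺]_in) with z = +1.
= (61.6/1) · log₁₀(136/20.7) = 61.60 · log₁₀(6.57)
= 61.60 · (0.8176) = 50.36 mV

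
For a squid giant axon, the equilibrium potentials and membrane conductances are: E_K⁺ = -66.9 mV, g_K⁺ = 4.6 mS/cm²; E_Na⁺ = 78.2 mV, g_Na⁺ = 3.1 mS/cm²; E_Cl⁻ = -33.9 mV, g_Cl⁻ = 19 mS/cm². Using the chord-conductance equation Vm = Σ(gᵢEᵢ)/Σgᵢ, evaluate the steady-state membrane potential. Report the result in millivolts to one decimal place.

Σ gᵢEᵢ = 4.6·(-66.9) + 3.1·(78.2) + 19·(-33.9) = -709.42
Σ gᵢ = 4.6 + 3.1 + 19 = 26.7
Vm = -709.42 / 26.7 = -26.57 mV

-26.6 mV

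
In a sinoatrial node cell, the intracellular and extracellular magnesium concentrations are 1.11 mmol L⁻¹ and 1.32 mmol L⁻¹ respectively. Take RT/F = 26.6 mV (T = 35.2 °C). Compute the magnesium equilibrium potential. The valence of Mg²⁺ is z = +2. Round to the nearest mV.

2 mV

E = (26.6/z) · ln([Mg²⁺]_out/[Mg²⁺]_in) with z = +2.
= (26.6/2) · ln(1.32/1.11) = 13.30 · ln(1.189)
= 13.30 · (0.1733) = 2.30 mV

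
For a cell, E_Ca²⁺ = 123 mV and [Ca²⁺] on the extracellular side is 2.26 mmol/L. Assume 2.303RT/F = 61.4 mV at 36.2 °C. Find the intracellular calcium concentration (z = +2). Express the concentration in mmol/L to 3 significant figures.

Nernst: E = (61.4/2) · log₁₀([out]/[in]), so log₁₀([out]/[in]) = 123.0 × 2 / 61.4 = 4.0065.
[out]/[in] = 10^(4.0065) = 1.015e+04.
[in] = 2.26 / 1.015e+04 = 0.0002226 mmol/L.

0.000223 mmol/L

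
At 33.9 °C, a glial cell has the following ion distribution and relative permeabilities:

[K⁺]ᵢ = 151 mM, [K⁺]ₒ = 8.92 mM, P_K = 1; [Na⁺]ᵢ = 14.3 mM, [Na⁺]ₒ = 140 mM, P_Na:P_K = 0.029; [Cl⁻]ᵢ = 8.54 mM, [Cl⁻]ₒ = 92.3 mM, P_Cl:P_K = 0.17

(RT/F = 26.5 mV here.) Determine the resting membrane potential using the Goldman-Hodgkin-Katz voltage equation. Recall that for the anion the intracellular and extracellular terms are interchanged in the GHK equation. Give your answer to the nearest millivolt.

-65 mV

Vm = 26.5 · ln[(Σ P·[cation]ₒ + Σ P·[anion]ᵢ) / (Σ P·[cation]ᵢ + Σ P·[anion]ₒ)]
Numerator = 1×8.92 + 0.029×140 + 0.17×8.54 = 14.43
Denominator = 1×151 + 0.029×14.3 + 0.17×92.3 = 167.1
Vm = 26.5 · ln(0.086363) = 26.5 × (-2.4492) = -64.90 mV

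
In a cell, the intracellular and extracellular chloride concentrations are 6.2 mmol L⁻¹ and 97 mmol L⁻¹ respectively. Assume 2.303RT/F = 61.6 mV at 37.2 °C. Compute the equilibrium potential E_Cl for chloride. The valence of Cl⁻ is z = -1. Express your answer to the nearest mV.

E = (61.6/z) · log₁₀([Cl⁻]_out/[Cl⁻]_in) with z = -1.
For an anion, dividing by z = -1 reverses the sign.
= (61.6/-1) · log₁₀(97/6.2) = -61.60 · log₁₀(15.65)
= -61.60 · (1.1944) = -73.57 mV

-74 mV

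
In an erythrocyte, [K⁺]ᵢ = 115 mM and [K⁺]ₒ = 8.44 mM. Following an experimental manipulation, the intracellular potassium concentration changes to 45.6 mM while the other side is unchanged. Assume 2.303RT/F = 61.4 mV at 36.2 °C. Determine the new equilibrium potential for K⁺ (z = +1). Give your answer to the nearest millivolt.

-45 mV

After the shift: [K⁺]_out = 8.44, [K⁺]_in = 45.6 mM.
E_new = (61.4/1)·log₁₀(8.44/45.6) = 61.40 · (-0.7326) = -44.98 mV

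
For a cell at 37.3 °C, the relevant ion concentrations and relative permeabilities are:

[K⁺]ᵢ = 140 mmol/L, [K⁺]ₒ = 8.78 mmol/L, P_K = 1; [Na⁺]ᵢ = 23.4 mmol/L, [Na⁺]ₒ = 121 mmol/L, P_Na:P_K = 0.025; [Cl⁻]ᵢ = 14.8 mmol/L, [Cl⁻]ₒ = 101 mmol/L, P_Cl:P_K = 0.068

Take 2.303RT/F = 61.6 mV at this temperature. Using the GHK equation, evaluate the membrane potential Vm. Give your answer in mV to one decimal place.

-65.4 mV

Vm = 61.6 · log₁₀[(Σ P·[cation]ₒ + Σ P·[anion]ᵢ) / (Σ P·[cation]ᵢ + Σ P·[anion]ₒ)]
Numerator = 1×8.78 + 0.025×121 + 0.068×14.8 = 12.81
Denominator = 1×140 + 0.025×23.4 + 0.068×101 = 147.5
Vm = 61.6 · log₁₀(0.086885) = 61.6 × (-1.0611) = -65.36 mV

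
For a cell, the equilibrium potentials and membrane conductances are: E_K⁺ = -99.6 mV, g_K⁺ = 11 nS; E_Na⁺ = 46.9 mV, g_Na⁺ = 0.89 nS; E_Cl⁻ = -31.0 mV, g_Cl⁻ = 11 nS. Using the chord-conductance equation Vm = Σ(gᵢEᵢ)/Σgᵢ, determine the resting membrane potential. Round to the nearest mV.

-61 mV

Σ gᵢEᵢ = 11·(-99.6) + 0.89·(46.9) + 11·(-31.0) = -1394.86
Σ gᵢ = 11 + 0.89 + 11 = 22.89
Vm = -1394.86 / 22.89 = -60.94 mV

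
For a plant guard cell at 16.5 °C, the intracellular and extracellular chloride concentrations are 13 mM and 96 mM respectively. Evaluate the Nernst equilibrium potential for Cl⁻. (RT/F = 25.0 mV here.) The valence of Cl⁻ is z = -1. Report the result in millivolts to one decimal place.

-50.0 mV

E = (25.0/z) · ln([Cl⁻]_out/[Cl⁻]_in) with z = -1.
For an anion, dividing by z = -1 reverses the sign.
= (25.0/-1) · ln(96/13) = -25.00 · ln(7.385)
= -25.00 · (1.9994) = -49.98 mV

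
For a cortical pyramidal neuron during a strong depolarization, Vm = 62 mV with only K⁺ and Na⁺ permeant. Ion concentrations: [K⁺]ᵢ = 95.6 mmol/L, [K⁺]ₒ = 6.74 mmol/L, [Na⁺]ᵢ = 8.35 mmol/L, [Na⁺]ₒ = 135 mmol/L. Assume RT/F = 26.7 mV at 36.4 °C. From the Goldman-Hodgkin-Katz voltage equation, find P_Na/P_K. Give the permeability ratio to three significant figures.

Let α = P_Na/P_K. GHK: Vm = 26.7·ln[(Kₒ + α·Naₒ)/(Kᵢ + α·Naᵢ)].
e^(Vm/26.7) = e^(62.0/26.7) = 10.197
So 10.197·(Kᵢ + α·Naᵢ) = Kₒ + α·Naₒ → α = (10.197·95.6 − 6.74) / (135.0 − 10.197·8.35)
α = (974.8 − 6.74) / (135.0 − 85.15) = 968.1/49.85 = 19.42

19.4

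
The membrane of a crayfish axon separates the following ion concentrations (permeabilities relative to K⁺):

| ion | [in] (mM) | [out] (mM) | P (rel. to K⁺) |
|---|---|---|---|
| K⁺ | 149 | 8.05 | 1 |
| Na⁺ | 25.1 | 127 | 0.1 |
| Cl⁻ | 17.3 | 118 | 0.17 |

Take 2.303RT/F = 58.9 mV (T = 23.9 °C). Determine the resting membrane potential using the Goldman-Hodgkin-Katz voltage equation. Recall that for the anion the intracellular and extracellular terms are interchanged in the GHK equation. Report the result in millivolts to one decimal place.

Vm = 58.9 · log₁₀[(Σ P·[cation]ₒ + Σ P·[anion]ᵢ) / (Σ P·[cation]ᵢ + Σ P·[anion]ₒ)]
Numerator = 1×8.05 + 0.1×127 + 0.17×17.3 = 23.69
Denominator = 1×149 + 0.1×25.1 + 0.17×118 = 171.6
Vm = 58.9 · log₁₀(0.13808) = 58.9 × (-0.8599) = -50.65 mV

-50.6 mV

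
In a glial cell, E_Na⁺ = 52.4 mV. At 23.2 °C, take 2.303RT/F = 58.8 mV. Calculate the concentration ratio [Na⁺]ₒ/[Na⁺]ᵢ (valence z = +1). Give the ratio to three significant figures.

log₁₀([out]/[in]) = E·z/(58.8) = 52.4 × 1 / 58.8 = 0.8912
[out]/[in] = 10^(0.8912) = 7.783

7.78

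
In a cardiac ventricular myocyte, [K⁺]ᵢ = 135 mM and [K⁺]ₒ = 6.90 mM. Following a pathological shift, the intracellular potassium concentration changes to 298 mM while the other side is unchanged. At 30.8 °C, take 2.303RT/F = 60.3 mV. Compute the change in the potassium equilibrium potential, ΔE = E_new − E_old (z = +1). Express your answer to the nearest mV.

E_old = (60.3/1)·log₁₀(6.90/135) = -77.88 mV
E_new = (60.3/1)·log₁₀(6.90/298) = -98.61 mV
ΔE = -98.61 − (-77.88) = -20.74 mV

-21 mV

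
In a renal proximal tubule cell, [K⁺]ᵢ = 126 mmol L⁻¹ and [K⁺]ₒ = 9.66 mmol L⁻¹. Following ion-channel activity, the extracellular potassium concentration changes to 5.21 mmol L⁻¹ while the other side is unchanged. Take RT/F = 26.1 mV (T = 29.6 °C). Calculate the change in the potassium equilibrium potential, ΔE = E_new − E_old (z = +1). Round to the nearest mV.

-16 mV

E_old = (26.1/1)·ln(9.66/126) = -67.03 mV
E_new = (26.1/1)·ln(5.21/126) = -83.15 mV
ΔE = -83.15 − (-67.03) = -16.11 mV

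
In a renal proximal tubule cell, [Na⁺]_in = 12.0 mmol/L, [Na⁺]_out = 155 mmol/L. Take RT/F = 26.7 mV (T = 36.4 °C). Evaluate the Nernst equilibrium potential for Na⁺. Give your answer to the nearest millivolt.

68 mV

E = (26.7/z) · ln([Na⁺]_out/[Na⁺]_in) with z = +1.
= (26.7/1) · ln(155/12.0) = 26.70 · ln(12.92)
= 26.70 · (2.5585) = 68.31 mV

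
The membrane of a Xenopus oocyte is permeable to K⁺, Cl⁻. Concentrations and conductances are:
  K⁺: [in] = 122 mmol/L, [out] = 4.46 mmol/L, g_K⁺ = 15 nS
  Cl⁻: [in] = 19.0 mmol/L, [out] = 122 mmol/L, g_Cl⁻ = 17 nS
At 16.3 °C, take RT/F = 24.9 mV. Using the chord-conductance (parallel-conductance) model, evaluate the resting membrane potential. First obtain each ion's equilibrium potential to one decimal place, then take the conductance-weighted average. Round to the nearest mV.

E_K⁺ = (24.9/1)·ln(4.46/122) = -82.4 mV
E_Cl⁻ = (24.9/-1)·ln(122/19.0) = -46.3 mV
Vm = (Σ gᵢEᵢ)/(Σ gᵢ) = (15·-82.4 + 17·-46.3) / (15 + 17)
= -2023.10 / 32 = -63.22 mV

-63 mV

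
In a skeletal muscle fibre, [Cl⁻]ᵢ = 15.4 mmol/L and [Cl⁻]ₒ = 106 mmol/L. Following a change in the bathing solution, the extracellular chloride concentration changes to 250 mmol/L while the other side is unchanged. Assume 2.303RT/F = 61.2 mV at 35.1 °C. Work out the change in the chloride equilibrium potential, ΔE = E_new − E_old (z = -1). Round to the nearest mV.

-23 mV

E_old = (61.2/-1)·log₁₀(106/15.4) = -51.27 mV
E_new = (61.2/-1)·log₁₀(250/15.4) = -74.08 mV
ΔE = -74.08 − (-51.27) = -22.81 mV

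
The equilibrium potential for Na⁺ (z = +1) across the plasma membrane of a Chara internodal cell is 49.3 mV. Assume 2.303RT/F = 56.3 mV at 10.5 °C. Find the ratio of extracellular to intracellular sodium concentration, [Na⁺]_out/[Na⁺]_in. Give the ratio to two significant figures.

log₁₀([out]/[in]) = E·z/(56.3) = 49.3 × 1 / 56.3 = 0.8757
[out]/[in] = 10^(0.8757) = 7.51

7.5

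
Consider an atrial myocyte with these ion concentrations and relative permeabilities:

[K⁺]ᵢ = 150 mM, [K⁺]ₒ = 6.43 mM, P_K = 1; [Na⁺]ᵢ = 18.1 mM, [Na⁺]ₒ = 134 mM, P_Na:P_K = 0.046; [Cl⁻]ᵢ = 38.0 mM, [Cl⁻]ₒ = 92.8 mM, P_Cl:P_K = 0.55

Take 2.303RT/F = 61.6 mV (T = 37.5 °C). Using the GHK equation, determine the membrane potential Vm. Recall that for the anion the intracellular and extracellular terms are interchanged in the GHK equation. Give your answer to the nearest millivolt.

-48 mV

Vm = 61.6 · log₁₀[(Σ P·[cation]ₒ + Σ P·[anion]ᵢ) / (Σ P·[cation]ᵢ + Σ P·[anion]ₒ)]
Numerator = 1×6.43 + 0.046×134 + 0.55×38.0 = 33.49
Denominator = 1×150 + 0.046×18.1 + 0.55×92.8 = 201.9
Vm = 61.6 · log₁₀(0.16592) = 61.6 × (-0.7801) = -48.05 mV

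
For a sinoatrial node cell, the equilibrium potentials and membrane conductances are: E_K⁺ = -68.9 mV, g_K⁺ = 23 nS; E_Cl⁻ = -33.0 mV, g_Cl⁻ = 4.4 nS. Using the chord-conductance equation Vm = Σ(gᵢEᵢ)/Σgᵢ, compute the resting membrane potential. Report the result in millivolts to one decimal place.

Σ gᵢEᵢ = 23·(-68.9) + 4.4·(-33.0) = -1729.90
Σ gᵢ = 23 + 4.4 = 27.4
Vm = -1729.90 / 27.4 = -63.14 mV

-63.1 mV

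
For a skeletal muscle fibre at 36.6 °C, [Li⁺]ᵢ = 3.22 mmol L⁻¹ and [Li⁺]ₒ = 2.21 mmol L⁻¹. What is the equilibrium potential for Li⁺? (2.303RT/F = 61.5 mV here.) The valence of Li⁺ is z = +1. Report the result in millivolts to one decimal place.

-10.1 mV

E = (61.5/z) · log₁₀([Li⁺]_out/[Li⁺]_in) with z = +1.
= (61.5/1) · log₁₀(2.21/3.22) = 61.50 · log₁₀(0.6863)
= 61.50 · (-0.1635) = -10.05 mV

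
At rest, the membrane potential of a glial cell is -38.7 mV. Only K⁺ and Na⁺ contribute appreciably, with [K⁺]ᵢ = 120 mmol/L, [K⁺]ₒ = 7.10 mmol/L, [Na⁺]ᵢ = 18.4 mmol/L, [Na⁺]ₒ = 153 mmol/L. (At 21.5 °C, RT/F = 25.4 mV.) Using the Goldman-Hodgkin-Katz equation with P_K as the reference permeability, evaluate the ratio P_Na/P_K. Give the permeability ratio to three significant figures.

Let α = P_Na/P_K. GHK: Vm = 25.4·ln[(Kₒ + α·Naₒ)/(Kᵢ + α·Naᵢ)].
e^(Vm/25.4) = e^(-38.7/25.4) = 0.21792
So 0.21792·(Kᵢ + α·Naᵢ) = Kₒ + α·Naₒ → α = (0.21792·120.0 − 7.1) / (153.0 − 0.21792·18.4)
α = (26.15 − 7.1) / (153.0 − 4.01) = 19.05/149 = 0.1279

0.128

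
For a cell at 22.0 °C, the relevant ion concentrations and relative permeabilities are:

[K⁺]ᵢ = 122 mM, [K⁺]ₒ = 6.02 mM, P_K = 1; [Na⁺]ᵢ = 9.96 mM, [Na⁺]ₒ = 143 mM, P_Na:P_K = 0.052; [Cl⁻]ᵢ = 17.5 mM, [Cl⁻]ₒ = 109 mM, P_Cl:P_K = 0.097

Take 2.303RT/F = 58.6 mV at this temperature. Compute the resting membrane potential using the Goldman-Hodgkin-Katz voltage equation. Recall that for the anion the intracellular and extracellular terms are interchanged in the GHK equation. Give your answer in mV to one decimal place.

-55.3 mV

Vm = 58.6 · log₁₀[(Σ P·[cation]ₒ + Σ P·[anion]ᵢ) / (Σ P·[cation]ᵢ + Σ P·[anion]ₒ)]
Numerator = 1×6.02 + 0.052×143 + 0.097×17.5 = 15.15
Denominator = 1×122 + 0.052×9.96 + 0.097×109 = 133.1
Vm = 58.6 · log₁₀(0.11386) = 58.6 × (-0.9436) = -55.30 mV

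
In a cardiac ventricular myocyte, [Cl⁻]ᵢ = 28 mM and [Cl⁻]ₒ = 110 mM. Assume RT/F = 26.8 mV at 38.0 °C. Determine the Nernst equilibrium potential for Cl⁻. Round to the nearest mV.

-37 mV

E = (26.8/z) · ln([Cl⁻]_out/[Cl⁻]_in) with z = -1.
For an anion, dividing by z = -1 reverses the sign.
= (26.8/-1) · ln(110/28) = -26.80 · ln(3.929)
= -26.80 · (1.3683) = -36.67 mV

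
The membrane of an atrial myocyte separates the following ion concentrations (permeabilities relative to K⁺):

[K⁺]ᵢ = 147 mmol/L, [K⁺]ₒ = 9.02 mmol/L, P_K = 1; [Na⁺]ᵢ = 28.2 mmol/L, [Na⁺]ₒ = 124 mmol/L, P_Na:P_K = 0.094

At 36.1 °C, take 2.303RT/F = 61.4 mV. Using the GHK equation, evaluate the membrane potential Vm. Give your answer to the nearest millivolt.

-53 mV

Vm = 61.4 · log₁₀[(Σ P·[cation]ₒ + Σ P·[anion]ᵢ) / (Σ P·[cation]ᵢ + Σ P·[anion]ₒ)]
Numerator = 1×9.02 + 0.094×124 = 20.68
Denominator = 1×147 + 0.094×28.2 = 149.7
Vm = 61.4 · log₁₀(0.13816) = 61.4 × (-0.8596) = -52.78 mV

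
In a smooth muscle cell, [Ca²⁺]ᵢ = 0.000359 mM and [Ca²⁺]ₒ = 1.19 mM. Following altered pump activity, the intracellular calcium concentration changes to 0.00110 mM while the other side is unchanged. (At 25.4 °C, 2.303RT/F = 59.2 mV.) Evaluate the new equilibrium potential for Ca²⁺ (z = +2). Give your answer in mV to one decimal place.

89.8 mV

After the shift: [Ca²⁺]_out = 1.19, [Ca²⁺]_in = 0.00110 mM.
E_new = (59.2/2)·log₁₀(1.19/0.00110) = 29.60 · (3.0342) = 89.81 mV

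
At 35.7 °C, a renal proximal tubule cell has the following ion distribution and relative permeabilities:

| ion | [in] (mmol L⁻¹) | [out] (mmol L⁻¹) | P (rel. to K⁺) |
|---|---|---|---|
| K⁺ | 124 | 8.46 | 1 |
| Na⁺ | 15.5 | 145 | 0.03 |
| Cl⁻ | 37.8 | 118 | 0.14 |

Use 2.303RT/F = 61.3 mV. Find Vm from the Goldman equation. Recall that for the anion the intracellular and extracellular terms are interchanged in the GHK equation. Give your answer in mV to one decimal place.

-54.6 mV

Vm = 61.3 · log₁₀[(Σ P·[cation]ₒ + Σ P·[anion]ᵢ) / (Σ P·[cation]ᵢ + Σ P·[anion]ₒ)]
Numerator = 1×8.46 + 0.03×145 + 0.14×37.8 = 18.1
Denominator = 1×124 + 0.03×15.5 + 0.14×118 = 141
Vm = 61.3 · log₁₀(0.1284) = 61.3 × (-0.8914) = -54.65 mV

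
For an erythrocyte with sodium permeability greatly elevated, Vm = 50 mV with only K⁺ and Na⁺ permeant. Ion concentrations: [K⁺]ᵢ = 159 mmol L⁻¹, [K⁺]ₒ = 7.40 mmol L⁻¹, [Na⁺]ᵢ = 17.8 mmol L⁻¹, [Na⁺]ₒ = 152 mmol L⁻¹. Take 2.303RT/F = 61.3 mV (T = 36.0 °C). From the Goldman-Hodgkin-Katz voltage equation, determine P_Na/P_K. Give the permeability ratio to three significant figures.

Let α = P_Na/P_K. GHK: Vm = 61.3·log₁₀[(Kₒ + α·Naₒ)/(Kᵢ + α·Naᵢ)].
10^(Vm/61.3) = 10^(50.0/61.3) = 6.5412
So 6.5412·(Kᵢ + α·Naᵢ) = Kₒ + α·Naₒ → α = (6.5412·159.0 − 7.4) / (152.0 − 6.5412·17.8)
α = (1040 − 7.4) / (152.0 − 116.4) = 1033/35.57 = 29.04

29.0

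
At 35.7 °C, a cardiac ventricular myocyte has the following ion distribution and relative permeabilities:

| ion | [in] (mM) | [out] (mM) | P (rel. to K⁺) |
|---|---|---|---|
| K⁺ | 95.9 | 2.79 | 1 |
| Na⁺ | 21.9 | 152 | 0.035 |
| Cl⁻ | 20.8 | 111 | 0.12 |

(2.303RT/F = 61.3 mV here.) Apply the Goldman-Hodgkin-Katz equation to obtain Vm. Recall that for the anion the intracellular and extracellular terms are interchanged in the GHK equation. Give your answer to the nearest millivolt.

-62 mV

Vm = 61.3 · log₁₀[(Σ P·[cation]ₒ + Σ P·[anion]ᵢ) / (Σ P·[cation]ᵢ + Σ P·[anion]ₒ)]
Numerator = 1×2.79 + 0.035×152 + 0.12×20.8 = 10.61
Denominator = 1×95.9 + 0.035×21.9 + 0.12×111 = 110
Vm = 61.3 · log₁₀(0.09643) = 61.3 × (-1.0158) = -62.27 mV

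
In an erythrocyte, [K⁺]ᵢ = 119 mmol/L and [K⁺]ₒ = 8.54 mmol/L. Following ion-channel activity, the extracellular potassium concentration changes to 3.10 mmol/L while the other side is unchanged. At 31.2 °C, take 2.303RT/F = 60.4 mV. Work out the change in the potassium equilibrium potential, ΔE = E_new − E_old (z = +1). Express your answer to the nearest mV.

-27 mV

E_old = (60.4/1)·log₁₀(8.54/119) = -69.10 mV
E_new = (60.4/1)·log₁₀(3.10/119) = -95.68 mV
ΔE = -95.68 − (-69.10) = -26.58 mV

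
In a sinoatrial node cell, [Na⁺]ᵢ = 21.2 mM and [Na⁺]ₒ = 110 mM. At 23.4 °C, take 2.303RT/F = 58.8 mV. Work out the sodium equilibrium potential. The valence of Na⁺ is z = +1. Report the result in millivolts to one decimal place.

42.0 mV

E = (58.8/z) · log₁₀([Na⁺]_out/[Na⁺]_in) with z = +1.
= (58.8/1) · log₁₀(110/21.2) = 58.80 · log₁₀(5.189)
= 58.80 · (0.7151) = 42.05 mV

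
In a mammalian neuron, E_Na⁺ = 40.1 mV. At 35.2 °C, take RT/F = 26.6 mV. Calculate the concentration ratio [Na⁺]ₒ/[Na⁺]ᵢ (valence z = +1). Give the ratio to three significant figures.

ln([out]/[in]) = E·z/(26.6) = 40.1 × 1 / 26.6 = 1.5075
[out]/[in] = e^(1.5075) = 4.516

4.52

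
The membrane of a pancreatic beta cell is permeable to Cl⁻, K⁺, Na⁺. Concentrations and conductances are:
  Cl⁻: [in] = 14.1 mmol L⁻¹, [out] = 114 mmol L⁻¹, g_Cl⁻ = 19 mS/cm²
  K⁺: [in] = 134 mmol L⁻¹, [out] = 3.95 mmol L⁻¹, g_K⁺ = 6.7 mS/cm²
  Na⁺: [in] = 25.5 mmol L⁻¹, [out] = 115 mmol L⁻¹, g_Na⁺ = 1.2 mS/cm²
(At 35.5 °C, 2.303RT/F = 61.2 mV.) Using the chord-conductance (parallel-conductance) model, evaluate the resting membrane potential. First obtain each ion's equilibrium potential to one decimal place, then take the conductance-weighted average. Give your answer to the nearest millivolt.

-61 mV

E_Cl⁻ = (61.2/-1)·log₁₀(114/14.1) = -55.6 mV
E_K⁺ = (61.2/1)·log₁₀(3.95/134) = -93.7 mV
E_Na⁺ = (61.2/1)·log₁₀(115/25.5) = 40.0 mV
Vm = (Σ gᵢEᵢ)/(Σ gᵢ) = (19·-55.6 + 6.7·-93.7 + 1.2·40.0) / (19 + 6.7 + 1.2)
= -1636.19 / 26.9 = -60.82 mV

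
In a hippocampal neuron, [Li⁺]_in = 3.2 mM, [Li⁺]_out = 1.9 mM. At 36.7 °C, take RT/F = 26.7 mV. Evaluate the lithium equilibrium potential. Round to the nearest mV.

E = (26.7/z) · ln([Li⁺]_out/[Li⁺]_in) with z = +1.
= (26.7/1) · ln(1.9/3.2) = 26.70 · ln(0.5937)
= 26.70 · (-0.5213) = -13.92 mV

-14 mV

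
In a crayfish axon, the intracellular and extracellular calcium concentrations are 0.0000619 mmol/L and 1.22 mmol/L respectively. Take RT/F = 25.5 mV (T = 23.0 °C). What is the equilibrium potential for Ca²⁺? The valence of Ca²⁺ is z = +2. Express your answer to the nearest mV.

E = (25.5/z) · ln([Ca²⁺]_out/[Ca²⁺]_in) with z = +2.
= (25.5/2) · ln(1.22/0.0000619) = 12.75 · ln(1.971e+04)
= 12.75 · (9.8888) = 126.08 mV

126 mV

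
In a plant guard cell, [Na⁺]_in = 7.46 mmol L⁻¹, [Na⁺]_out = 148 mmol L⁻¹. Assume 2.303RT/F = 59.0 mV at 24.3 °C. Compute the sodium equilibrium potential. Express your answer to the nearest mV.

77 mV

E = (59.0/z) · log₁₀([Na⁺]_out/[Na⁺]_in) with z = +1.
= (59.0/1) · log₁₀(148/7.46) = 59.00 · log₁₀(19.84)
= 59.00 · (1.2975) = 76.55 mV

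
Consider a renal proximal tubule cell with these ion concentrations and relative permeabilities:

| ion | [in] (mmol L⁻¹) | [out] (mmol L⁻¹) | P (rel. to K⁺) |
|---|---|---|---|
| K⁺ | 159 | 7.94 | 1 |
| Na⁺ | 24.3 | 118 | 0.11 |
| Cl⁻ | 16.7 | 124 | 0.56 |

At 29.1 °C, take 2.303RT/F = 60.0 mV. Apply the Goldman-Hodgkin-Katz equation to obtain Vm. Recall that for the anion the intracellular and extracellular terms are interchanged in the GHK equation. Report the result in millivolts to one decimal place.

-53.0 mV

Vm = 60.0 · log₁₀[(Σ P·[cation]ₒ + Σ P·[anion]ᵢ) / (Σ P·[cation]ᵢ + Σ P·[anion]ₒ)]
Numerator = 1×7.94 + 0.11×118 + 0.56×16.7 = 30.27
Denominator = 1×159 + 0.11×24.3 + 0.56×124 = 231.1
Vm = 60.0 · log₁₀(0.13098) = 60.0 × (-0.8828) = -52.97 mV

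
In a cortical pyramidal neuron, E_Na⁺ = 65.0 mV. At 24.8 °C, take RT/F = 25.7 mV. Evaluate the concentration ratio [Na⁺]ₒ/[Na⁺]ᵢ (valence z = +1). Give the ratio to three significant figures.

12.5

ln([out]/[in]) = E·z/(25.7) = 65.0 × 1 / 25.7 = 2.5292
[out]/[in] = e^(2.5292) = 12.54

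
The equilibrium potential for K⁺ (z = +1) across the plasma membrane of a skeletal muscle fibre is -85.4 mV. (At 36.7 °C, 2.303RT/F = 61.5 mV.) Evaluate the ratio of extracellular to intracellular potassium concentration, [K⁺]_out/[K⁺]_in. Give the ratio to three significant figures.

log₁₀([out]/[in]) = E·z/(61.5) = -85.4 × 1 / 61.5 = -1.3886
[out]/[in] = 10^(-1.3886) = 0.04087

0.0409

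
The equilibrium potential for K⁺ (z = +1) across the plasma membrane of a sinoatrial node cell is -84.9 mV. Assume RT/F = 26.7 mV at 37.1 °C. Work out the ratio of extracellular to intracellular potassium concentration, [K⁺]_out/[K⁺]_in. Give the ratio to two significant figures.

0.042

ln([out]/[in]) = E·z/(26.7) = -84.9 × 1 / 26.7 = -3.1798
[out]/[in] = e^(-3.1798) = 0.0416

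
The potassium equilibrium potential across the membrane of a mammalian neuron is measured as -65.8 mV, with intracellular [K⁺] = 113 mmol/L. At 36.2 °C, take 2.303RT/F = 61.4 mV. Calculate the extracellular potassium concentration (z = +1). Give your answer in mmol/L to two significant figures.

Nernst: E = (61.4/1) · log₁₀([out]/[in]), so log₁₀([out]/[in]) = -65.8 × 1 / 61.4 = -1.0717.
[out]/[in] = 10^(-1.0717) = 0.08479.
[out] = 0.08479 × 113 = 9.581 mmol/L.

9.6 mmol/L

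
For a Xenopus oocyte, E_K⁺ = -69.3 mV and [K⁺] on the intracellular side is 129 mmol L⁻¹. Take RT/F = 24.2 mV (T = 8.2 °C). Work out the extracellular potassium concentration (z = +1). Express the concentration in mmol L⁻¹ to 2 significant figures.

Nernst: E = (24.2/1) · ln([out]/[in]), so ln([out]/[in]) = -69.3 × 1 / 24.2 = -2.8636.
[out]/[in] = e^(-2.8636) = 0.05706.
[out] = 0.05706 × 129 = 7.361 mmol L⁻¹.

7.4 mmol L⁻¹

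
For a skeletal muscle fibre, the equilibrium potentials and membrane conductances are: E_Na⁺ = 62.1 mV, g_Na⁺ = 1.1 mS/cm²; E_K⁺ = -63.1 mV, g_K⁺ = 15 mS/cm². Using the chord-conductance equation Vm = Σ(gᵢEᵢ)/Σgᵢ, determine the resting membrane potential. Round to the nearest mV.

-55 mV

Σ gᵢEᵢ = 1.1·(62.1) + 15·(-63.1) = -878.19
Σ gᵢ = 1.1 + 15 = 16.1
Vm = -878.19 / 16.1 = -54.55 mV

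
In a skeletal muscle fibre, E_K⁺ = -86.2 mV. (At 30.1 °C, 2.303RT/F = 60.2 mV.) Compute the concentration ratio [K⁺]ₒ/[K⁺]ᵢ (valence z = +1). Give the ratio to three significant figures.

log₁₀([out]/[in]) = E·z/(60.2) = -86.2 × 1 / 60.2 = -1.4319
[out]/[in] = 10^(-1.4319) = 0.03699

0.0370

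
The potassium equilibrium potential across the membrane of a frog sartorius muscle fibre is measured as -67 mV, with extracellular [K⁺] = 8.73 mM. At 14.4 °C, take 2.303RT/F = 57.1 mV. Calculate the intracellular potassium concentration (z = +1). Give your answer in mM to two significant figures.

130 mM

Nernst: E = (57.1/1) · log₁₀([out]/[in]), so log₁₀([out]/[in]) = -67.0 × 1 / 57.1 = -1.1734.
[out]/[in] = 10^(-1.1734) = 0.06708.
[in] = 8.73 / 0.06708 = 130.1 mM.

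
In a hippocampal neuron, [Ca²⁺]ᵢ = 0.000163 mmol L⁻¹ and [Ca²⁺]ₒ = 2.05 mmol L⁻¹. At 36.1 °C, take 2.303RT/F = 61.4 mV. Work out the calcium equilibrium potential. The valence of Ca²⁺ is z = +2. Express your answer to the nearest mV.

126 mV

E = (61.4/z) · log₁₀([Ca²⁺]_out/[Ca²⁺]_in) with z = +2.
= (61.4/2) · log₁₀(2.05/0.000163) = 30.70 · log₁₀(1.258e+04)
= 30.70 · (4.0996) = 125.86 mV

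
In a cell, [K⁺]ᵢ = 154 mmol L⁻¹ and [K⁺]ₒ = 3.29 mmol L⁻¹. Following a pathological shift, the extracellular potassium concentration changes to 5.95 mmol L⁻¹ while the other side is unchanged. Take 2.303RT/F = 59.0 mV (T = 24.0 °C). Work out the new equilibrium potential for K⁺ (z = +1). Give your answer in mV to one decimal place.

After the shift: [K⁺]_out = 5.95, [K⁺]_in = 154 mmol L⁻¹.
E_new = (59.0/1)·log₁₀(5.95/154) = 59.00 · (-1.4130) = -83.37 mV

-83.4 mV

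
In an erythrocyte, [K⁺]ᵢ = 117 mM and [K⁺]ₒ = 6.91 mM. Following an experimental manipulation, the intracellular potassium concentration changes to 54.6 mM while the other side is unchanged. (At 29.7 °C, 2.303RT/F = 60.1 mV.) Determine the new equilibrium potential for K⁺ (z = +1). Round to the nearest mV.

After the shift: [K⁺]_out = 6.91, [K⁺]_in = 54.6 mM.
E_new = (60.1/1)·log₁₀(6.91/54.6) = 60.10 · (-0.8977) = -53.95 mV

-54 mV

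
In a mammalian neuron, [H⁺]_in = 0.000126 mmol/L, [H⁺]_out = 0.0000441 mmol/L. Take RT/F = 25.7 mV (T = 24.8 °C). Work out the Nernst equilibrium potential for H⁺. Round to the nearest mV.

-27 mV

E = (25.7/z) · ln([H⁺]_out/[H⁺]_in) with z = +1.
= (25.7/1) · ln(0.0000441/0.000126) = 25.70 · ln(0.35)
= 25.70 · (-1.0498) = -26.98 mV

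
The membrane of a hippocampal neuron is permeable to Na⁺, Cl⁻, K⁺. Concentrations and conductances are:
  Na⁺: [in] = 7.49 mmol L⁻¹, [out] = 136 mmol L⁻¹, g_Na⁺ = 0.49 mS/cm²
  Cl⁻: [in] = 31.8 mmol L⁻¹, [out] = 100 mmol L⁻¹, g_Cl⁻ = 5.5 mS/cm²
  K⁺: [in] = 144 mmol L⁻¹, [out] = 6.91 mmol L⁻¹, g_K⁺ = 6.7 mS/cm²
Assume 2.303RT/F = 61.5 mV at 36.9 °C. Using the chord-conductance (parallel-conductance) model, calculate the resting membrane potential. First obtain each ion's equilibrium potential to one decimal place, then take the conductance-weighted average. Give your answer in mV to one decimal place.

E_Na⁺ = (61.5/1)·log₁₀(136/7.49) = 77.4 mV
E_Cl⁻ = (61.5/-1)·log₁₀(100/31.8) = -30.6 mV
E_K⁺ = (61.5/1)·log₁₀(6.91/144) = -81.1 mV
Vm = (Σ gᵢEᵢ)/(Σ gᵢ) = (0.49·77.4 + 5.5·-30.6 + 6.7·-81.1) / (0.49 + 5.5 + 6.7)
= -673.74 / 12.69 = -53.09 mV

-53.1 mV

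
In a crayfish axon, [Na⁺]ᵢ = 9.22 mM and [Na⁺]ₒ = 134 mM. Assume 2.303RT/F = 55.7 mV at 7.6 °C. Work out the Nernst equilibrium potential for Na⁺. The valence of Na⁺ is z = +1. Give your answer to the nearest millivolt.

65 mV

E = (55.7/z) · log₁₀([Na⁺]_out/[Na⁺]_in) with z = +1.
= (55.7/1) · log₁₀(134/9.22) = 55.70 · log₁₀(14.53)
= 55.70 · (1.1624) = 64.74 mV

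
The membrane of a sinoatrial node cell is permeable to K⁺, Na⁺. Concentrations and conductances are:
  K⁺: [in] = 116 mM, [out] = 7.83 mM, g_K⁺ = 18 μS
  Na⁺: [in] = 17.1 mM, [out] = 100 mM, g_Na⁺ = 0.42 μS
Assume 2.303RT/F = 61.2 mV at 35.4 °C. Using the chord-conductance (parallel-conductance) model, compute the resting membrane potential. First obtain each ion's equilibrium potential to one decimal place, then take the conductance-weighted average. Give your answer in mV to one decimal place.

-68.9 mV

E_K⁺ = (61.2/1)·log₁₀(7.83/116) = -71.6 mV
E_Na⁺ = (61.2/1)·log₁₀(100/17.1) = 46.9 mV
Vm = (Σ gᵢEᵢ)/(Σ gᵢ) = (18·-71.6 + 0.42·46.9) / (18 + 0.42)
= -1269.10 / 18.42 = -68.90 mV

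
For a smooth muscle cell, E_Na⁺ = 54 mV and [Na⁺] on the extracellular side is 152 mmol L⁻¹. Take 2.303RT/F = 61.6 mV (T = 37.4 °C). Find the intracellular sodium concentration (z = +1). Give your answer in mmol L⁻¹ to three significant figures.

Nernst: E = (61.6/1) · log₁₀([out]/[in]), so log₁₀([out]/[in]) = 54.0 × 1 / 61.6 = 0.8766.
[out]/[in] = 10^(0.8766) = 7.527.
[in] = 152 / 7.527 = 20.19 mmol L⁻¹.

20.2 mmol L⁻¹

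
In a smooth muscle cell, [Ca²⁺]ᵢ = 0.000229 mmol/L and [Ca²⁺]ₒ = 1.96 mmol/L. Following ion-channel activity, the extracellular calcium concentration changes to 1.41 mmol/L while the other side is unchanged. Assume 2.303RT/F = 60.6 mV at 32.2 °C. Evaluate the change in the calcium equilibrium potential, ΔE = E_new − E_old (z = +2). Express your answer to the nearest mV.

E_old = (60.6/2)·log₁₀(1.96/0.000229) = 119.15 mV
E_new = (60.6/2)·log₁₀(1.41/0.000229) = 114.82 mV
ΔE = 114.82 − (119.15) = -4.33 mV

-4 mV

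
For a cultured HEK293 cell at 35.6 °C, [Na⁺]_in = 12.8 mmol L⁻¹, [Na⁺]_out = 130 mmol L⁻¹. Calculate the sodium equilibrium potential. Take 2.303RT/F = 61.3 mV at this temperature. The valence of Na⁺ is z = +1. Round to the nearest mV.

62 mV

E = (61.3/z) · log₁₀([Na⁺]_out/[Na⁺]_in) with z = +1.
= (61.3/1) · log₁₀(130/12.8) = 61.30 · log₁₀(10.16)
= 61.30 · (1.0067) = 61.71 mV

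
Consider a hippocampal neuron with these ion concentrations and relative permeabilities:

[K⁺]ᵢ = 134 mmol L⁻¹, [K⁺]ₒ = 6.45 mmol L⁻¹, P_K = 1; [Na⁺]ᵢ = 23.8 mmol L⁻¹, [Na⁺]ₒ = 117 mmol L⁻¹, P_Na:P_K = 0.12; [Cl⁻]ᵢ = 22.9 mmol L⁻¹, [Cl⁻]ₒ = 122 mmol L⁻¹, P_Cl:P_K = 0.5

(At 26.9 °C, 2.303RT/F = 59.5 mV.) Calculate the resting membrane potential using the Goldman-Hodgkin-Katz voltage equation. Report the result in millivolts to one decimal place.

Vm = 59.5 · log₁₀[(Σ P·[cation]ₒ + Σ P·[anion]ᵢ) / (Σ P·[cation]ᵢ + Σ P·[anion]ₒ)]
Numerator = 1×6.45 + 0.12×117 + 0.5×22.9 = 31.94
Denominator = 1×134 + 0.12×23.8 + 0.5×122 = 197.9
Vm = 59.5 · log₁₀(0.16143) = 59.5 × (-0.7920) = -47.12 mV

-47.1 mV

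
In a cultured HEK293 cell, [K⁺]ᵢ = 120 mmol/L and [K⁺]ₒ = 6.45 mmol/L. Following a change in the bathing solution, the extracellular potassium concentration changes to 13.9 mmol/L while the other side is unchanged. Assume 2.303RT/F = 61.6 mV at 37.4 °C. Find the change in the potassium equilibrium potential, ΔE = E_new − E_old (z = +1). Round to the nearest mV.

21 mV

E_old = (61.6/1)·log₁₀(6.45/120) = -78.21 mV
E_new = (61.6/1)·log₁₀(13.9/120) = -57.67 mV
ΔE = -57.67 − (-78.21) = 20.54 mV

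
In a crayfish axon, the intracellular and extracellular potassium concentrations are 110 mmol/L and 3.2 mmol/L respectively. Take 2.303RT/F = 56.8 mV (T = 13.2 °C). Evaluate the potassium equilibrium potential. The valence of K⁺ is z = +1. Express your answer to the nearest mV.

-87 mV

E = (56.8/z) · log₁₀([K⁺]_out/[K⁺]_in) with z = +1.
= (56.8/1) · log₁₀(3.2/110) = 56.80 · log₁₀(0.02909)
= 56.80 · (-1.5362) = -87.26 mV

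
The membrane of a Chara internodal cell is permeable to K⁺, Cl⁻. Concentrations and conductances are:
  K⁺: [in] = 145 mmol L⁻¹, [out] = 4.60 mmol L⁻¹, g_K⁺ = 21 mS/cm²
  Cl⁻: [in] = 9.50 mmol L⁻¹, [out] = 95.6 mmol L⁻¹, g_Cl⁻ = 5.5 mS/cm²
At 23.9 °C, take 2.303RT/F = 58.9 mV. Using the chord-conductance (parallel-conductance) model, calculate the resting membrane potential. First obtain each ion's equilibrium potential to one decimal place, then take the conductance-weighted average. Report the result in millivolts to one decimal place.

E_K⁺ = (58.9/1)·log₁₀(4.60/145) = -88.3 mV
E_Cl⁻ = (58.9/-1)·log₁₀(95.6/9.50) = -59.1 mV
Vm = (Σ gᵢEᵢ)/(Σ gᵢ) = (21·-88.3 + 5.5·-59.1) / (21 + 5.5)
= -2179.35 / 26.5 = -82.24 mV

-82.2 mV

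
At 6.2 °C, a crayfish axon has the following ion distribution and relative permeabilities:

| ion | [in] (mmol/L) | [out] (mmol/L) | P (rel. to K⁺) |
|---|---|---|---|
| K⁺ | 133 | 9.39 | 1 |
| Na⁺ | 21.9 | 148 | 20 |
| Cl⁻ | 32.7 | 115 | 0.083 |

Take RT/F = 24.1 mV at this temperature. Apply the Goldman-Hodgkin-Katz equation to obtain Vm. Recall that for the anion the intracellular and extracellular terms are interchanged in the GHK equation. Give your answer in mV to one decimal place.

39.4 mV

Vm = 24.1 · ln[(Σ P·[cation]ₒ + Σ P·[anion]ᵢ) / (Σ P·[cation]ᵢ + Σ P·[anion]ₒ)]
Numerator = 1×9.39 + 20×148 + 0.083×32.7 = 2972
Denominator = 1×133 + 20×21.9 + 0.083×115 = 580.5
Vm = 24.1 · ln(5.1195) = 24.1 × (1.6331) = 39.36 mV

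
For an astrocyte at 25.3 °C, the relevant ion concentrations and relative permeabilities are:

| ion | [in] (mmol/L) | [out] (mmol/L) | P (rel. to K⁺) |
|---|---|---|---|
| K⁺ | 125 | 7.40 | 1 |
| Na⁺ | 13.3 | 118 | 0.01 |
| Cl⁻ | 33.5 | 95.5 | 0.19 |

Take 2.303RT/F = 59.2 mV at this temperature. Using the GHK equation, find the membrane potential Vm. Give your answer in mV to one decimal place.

-58.1 mV

Vm = 59.2 · log₁₀[(Σ P·[cation]ₒ + Σ P·[anion]ᵢ) / (Σ P·[cation]ᵢ + Σ P·[anion]ₒ)]
Numerator = 1×7.40 + 0.01×118 + 0.19×33.5 = 14.95
Denominator = 1×125 + 0.01×13.3 + 0.19×95.5 = 143.3
Vm = 59.2 · log₁₀(0.10431) = 59.2 × (-0.9817) = -58.12 mV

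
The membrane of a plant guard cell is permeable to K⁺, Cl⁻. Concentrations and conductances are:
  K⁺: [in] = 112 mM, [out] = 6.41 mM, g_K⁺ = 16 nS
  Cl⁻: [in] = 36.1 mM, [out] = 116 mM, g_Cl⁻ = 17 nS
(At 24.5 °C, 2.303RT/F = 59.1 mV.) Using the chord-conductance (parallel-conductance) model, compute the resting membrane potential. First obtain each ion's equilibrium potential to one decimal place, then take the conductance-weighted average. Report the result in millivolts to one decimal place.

E_K⁺ = (59.1/1)·log₁₀(6.41/112) = -73.4 mV
E_Cl⁻ = (59.1/-1)·log₁₀(116/36.1) = -30.0 mV
Vm = (Σ gᵢEᵢ)/(Σ gᵢ) = (16·-73.4 + 17·-30.0) / (16 + 17)
= -1684.40 / 33 = -51.04 mV

-51.0 mV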